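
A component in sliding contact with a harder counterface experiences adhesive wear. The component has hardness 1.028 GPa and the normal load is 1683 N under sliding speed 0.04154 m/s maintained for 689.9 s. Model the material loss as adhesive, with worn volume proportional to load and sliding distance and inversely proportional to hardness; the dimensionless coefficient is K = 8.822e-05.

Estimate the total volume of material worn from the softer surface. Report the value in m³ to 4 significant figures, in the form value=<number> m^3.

value=4.139e-09 m^3

Intermediate values are printed rounded, and the algebra holds full precision, and a single final rounding: 4 significant figures.
The distance L = v·t = 0.04154 m/s × 689.9 s = 28.66 m.
Hardness H = 1.028 GPa = 1.028e+09 Pa.
Restated in SI base units: W = 1683 N, H = 1.028e+09 Pa, K = 8.822e-05.
Worn volume V = K·W·L/H = 8.822e-05 · 1683 · 28.66 / 1.028e+09 = 4.139e-09 m³.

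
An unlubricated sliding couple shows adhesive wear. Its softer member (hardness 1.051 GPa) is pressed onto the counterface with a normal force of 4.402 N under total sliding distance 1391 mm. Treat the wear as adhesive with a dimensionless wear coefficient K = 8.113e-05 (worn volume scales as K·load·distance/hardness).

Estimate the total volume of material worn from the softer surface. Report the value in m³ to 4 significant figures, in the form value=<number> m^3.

The computation keeps full float precision; the intermediates are shown rounded; one last rounding to four significant figures.
Convert: Distance covered L = 1391 mm = 1.391 m.
Convert: Hardness H = 1.051 GPa = 1.051e+09 Pa.
As SI base values: W = 4.402 N, H = 1.051e+09 Pa, K = 8.113e-05.
Apply Archard: V = K·W·L/H = 8.113e-05 · 4.402 · 1.391 / 1.051e+09 = 4.727e-13 m³.

value=4.727e-13 m^3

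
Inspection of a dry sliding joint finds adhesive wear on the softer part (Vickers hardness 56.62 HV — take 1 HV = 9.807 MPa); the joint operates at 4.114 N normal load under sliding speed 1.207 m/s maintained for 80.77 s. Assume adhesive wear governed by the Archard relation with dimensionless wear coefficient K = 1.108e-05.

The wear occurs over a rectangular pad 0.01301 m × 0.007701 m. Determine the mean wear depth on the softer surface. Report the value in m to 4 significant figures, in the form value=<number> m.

All arithmetic maintains full float precision — intermediate values are displayed rounded — one final rounding: 4 significant digits.
Convert: Sliding distance L = v·t = 1.207 m/s × 80.77 s = 97.49 m.
Convert: Hardness H = 56.62 HV × 9.807 MPa/HV = 555.3 MPa = 5.553e+08 Pa.
Convert: Contact area A = 0.01301 m × 0.007701 m = 1.002e-04 m².
Restated in SI base units: W = 4.114 N, H = 5.553e+08 Pa, K = 1.108e-05.
The Archard volume V = K·W·L/H = 1.108e-05 · 4.114 · 97.49 / 5.553e+08 = 8.003e-12 m³.
Depth h = V/A = 8.003e-12 / 1.002e-04 = 7.988e-08 m.

value=7.988e-08 m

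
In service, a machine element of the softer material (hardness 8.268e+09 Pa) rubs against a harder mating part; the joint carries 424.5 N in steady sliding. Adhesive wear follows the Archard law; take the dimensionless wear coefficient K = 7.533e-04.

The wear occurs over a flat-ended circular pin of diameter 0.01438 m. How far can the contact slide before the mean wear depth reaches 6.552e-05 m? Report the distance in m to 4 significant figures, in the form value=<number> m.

value=275.1 m

Each operation holds full precision. Printed values are rounded. Rounded just once to four significant figures.
Contact area A = π·d²/4 = π·(0.01438 m)²/4 = 1.624e-04 m².
In SI base units: W = 424.5 N, H = 8.268e+09 Pa, K = 7.533e-04.
Permissible volume V_lim = h_lim·A = 6.552e-05 · 1.624e-04 = 1.064e-08 m³.
Life L = V_lim·H/(K·W) = 1.064e-08 · 8.268e+09 / (7.533e-04 · 424.5) = 275.1 m.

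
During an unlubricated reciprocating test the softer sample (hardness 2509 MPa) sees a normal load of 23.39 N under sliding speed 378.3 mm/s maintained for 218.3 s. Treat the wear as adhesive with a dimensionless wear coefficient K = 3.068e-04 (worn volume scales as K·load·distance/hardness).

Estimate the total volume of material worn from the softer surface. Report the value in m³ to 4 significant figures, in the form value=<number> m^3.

Each operation maintains full precision, and intermediate values appear rounded; rounded once at the end, at four significant digits.
Sliding speed v = 378.3 mm/s = 0.3783 m/s. Distance covered L = v·t = 0.3783 m/s × 218.3 s = 82.58 m.
Hardness H = 2509 MPa = 2.509e+09 Pa.
In SI base units: W = 23.39 N, H = 2.509e+09 Pa, K = 3.068e-04.
Volume removed: V = K·W·L/H = 3.068e-04 · 23.39 · 82.58 / 2.509e+09 = 2.362e-10 m³.

value=2.362e-10 m^3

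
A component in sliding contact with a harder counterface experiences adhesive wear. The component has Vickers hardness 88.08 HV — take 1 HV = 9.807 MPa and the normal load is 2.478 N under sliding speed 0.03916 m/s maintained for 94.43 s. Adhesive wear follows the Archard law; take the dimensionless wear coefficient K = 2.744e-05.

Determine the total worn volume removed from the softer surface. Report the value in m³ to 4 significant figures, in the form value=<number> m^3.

value=2.911e-13 m^3

Intermediates are displayed rounded, and every step runs at exact precision. Rounded just once, at four significant figures.
Convert: Total distance L = v·t = 0.03916 m/s × 94.43 s = 3.698 m.
Convert: Hardness H = 88.08 HV × 9.807 MPa/HV = 863.8 MPa = 8.638e+08 Pa.
As SI base values: W = 2.478 N, H = 8.638e+08 Pa, K = 2.744e-05.
By Archard's law, V = K·W·L/H = 2.744e-05 · 2.478 · 3.698 / 8.638e+08 = 2.911e-13 m³.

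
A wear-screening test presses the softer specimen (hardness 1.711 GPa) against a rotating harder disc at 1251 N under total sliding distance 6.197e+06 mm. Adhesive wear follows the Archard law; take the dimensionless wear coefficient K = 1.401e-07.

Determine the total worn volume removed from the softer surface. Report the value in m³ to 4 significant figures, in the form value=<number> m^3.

Every step carries full precision, and printed values are rounded — a single final rounding: four significant digits.
Convert: Distance covered L = 6.197e+06 mm = 6197 m.
Convert: Hardness H = 1.711 GPa = 1.711e+09 Pa.
In SI base units: W = 1251 N, H = 1.711e+09 Pa, K = 1.401e-07.
By Archard's law, V = K·W·L/H = 1.401e-07 · 1251 · 6197 / 1.711e+09 = 6.348e-10 m³.

value=6.348e-10 m^3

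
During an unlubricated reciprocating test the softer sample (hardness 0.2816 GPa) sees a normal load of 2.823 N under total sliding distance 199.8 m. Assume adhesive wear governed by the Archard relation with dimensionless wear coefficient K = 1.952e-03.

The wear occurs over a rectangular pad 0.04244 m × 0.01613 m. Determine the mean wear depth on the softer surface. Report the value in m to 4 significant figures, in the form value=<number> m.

Each operation maintains full precision. Quoted intermediates are rounded. Rounded once at the end to 4 significant digits.
Hardness H = 0.2816 GPa = 2.816e+08 Pa.
Contact area A = 0.04244 m × 0.01613 m = 6.846e-04 m².
Expressed in SI base units: W = 2.823 N, H = 2.816e+08 Pa, K = 1.952e-03.
Volume removed: V = K·W·L/H = 1.952e-03 · 2.823 · 199.8 / 2.816e+08 = 3.910e-09 m³.
Mean depth h = V/A = 3.910e-09 / 6.846e-04 = 5.711e-06 m.

value=5.711e-06 m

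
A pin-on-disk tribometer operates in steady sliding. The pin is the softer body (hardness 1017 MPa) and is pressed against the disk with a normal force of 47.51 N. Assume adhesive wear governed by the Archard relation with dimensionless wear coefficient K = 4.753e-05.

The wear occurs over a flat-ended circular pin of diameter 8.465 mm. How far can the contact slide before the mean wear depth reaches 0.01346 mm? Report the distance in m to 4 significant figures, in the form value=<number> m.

All working math runs at exact precision; intermediate values are displayed rounded. Rounded once at the end, at four significant figures.
Hardness H = 1017 MPa = 1.017e+09 Pa.
Pin diameter d = 8.465 mm = 0.008465 m. Contact area A = π·d²/4 = π·(0.008465 m)²/4 = 5.628e-05 m².
Depth limit h_lim = 0.01346 mm = 1.346e-05 m.
In SI base units, W = 47.51 N, H = 1.017e+09 Pa, K = 4.753e-05.
Limit volume V_lim = h_lim·A = 1.346e-05 · 5.628e-05 = 7.575e-10 m³.
Thus life L = V_lim·H/(K·W) = 7.575e-10 · 1.017e+09 / (4.753e-05 · 47.51) = 341.2 m.

value=341.2 m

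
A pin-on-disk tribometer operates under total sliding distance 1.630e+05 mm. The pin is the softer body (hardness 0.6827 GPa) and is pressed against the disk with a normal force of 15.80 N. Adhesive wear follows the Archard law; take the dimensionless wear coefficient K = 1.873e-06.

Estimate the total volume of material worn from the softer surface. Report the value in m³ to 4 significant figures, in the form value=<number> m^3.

The algebra runs at full precision. Quoted intermediates are rounded; one final rounding to 4 significant digits.
Convert: The distance L = 1.630e+05 mm = 163.0 m.
Convert: Hardness H = 0.6827 GPa = 6.827e+08 Pa.
Working in SI base units: W = 15.80 N, H = 6.827e+08 Pa, K = 1.873e-06.
Worn volume V = K·W·L/H = 1.873e-06 · 15.80 · 163.0 / 6.827e+08 = 7.066e-12 m³.

value=7.066e-12 m^3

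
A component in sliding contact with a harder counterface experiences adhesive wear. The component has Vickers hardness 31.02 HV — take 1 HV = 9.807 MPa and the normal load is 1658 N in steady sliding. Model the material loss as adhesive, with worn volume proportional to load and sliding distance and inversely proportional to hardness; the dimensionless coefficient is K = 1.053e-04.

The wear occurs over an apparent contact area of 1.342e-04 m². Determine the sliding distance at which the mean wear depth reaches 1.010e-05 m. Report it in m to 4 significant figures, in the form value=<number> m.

value=2.362 m

Intermediates are shown rounded — the computation runs at exact precision. Rounded just once: 4 significant figures.
Convert: Hardness H = 31.02 HV × 9.807 MPa/HV = 304.2 MPa = 3.042e+08 Pa.
Collected in SI base units: W = 1658 N, H = 3.042e+08 Pa, K = 1.053e-04.
At the depth limit, V_lim = h_lim·A = 1.010e-05 · 1.342e-04 = 1.355e-09 m³.
Life L = V_lim·H/(K·W) = 1.355e-09 · 3.042e+08 / (1.053e-04 · 1658) = 2.362 m.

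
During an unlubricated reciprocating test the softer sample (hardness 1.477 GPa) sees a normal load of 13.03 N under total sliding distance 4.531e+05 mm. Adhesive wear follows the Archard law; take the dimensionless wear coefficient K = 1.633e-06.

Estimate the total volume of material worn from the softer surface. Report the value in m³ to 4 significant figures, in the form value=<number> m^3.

value=6.527e-12 m^3

All arithmetic holds full float precision; the intermediates appear rounded, and a single final rounding to four significant figures.
Distance L = 4.531e+05 mm = 453.1 m.
Hardness H = 1.477 GPa = 1.477e+09 Pa.
Collected in SI base units: W = 13.03 N, H = 1.477e+09 Pa, K = 1.633e-06.
Wear volume V = K·W·L/H = 1.633e-06 · 13.03 · 453.1 / 1.477e+09 = 6.527e-12 m³.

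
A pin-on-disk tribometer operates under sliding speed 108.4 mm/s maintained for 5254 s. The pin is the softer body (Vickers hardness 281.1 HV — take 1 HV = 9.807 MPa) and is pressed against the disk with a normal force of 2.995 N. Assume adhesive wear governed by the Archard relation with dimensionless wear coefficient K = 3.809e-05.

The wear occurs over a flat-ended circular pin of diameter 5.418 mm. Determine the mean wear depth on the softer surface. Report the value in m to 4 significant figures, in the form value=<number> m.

value=1.022e-06 m

Intermediate values are printed rounded — all working math maintains full precision, and rounded just once to 4 significant figures.
Convert: Sliding speed v = 108.4 mm/s = 0.1084 m/s. Distance L = v·t = 0.1084 m/s × 5254 s = 569.5 m.
Convert: Hardness H = 281.1 HV × 9.807 MPa/HV = 2757 MPa = 2.757e+09 Pa.
Convert: Pin diameter d = 5.418 mm = 0.005418 m. Contact area A = π·d²/4 = π·(0.005418 m)²/4 = 2.306e-05 m².
Collected in SI base units: W = 2.995 N, H = 2.757e+09 Pa, K = 3.809e-05.
Apply Archard: V = K·W·L/H = 3.809e-05 · 2.995 · 569.5 / 2.757e+09 = 2.357e-11 m³.
Average depth h = V/A = 2.357e-11 / 2.306e-05 = 1.022e-06 m.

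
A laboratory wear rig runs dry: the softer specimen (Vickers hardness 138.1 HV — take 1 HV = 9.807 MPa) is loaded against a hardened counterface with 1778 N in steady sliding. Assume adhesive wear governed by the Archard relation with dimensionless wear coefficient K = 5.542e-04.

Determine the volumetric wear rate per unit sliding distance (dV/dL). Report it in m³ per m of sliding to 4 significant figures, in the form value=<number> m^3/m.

Intermediate values are printed rounded; every step maintains exact precision. Rounded once at the end to four significant figures.
Convert: Hardness H = 138.1 HV × 9.807 MPa/HV = 1354 MPa = 1.354e+09 Pa.
Expressed in SI base units: W = 1778 N, H = 1.354e+09 Pa, K = 5.542e-04.
Volumetric rate dV/dL = K·W/H — distance-free: 5.542e-04 · 1778 / 1.354e+09 = 7.276e-10 m³/m.

value=7.276e-10 m^3/m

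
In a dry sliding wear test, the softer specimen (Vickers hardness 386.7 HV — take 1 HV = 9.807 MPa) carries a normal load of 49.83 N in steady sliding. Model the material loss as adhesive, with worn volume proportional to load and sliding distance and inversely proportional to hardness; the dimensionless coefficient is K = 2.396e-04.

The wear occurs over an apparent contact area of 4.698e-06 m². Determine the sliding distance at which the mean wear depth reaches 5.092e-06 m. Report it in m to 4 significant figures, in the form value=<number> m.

Every step maintains exact precision — the intermediates are printed rounded; a lone final rounding to four significant digits.
Convert: Hardness H = 386.7 HV × 9.807 MPa/HV = 3792 MPa = 3.792e+09 Pa.
Expressed in SI base units: W = 49.83 N, H = 3.792e+09 Pa, K = 2.396e-04.
At the depth limit, V_lim = h_lim·A = 5.092e-06 · 4.698e-06 = 2.392e-11 m³.
Life L = V_lim·H/(K·W) = 2.392e-11 · 3.792e+09 / (2.396e-04 · 49.83) = 7.599 m.

value=7.599 m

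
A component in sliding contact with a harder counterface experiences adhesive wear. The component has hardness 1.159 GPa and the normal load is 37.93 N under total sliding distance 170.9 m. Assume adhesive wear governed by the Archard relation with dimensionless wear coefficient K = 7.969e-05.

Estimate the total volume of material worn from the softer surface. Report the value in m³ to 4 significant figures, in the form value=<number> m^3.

value=4.457e-10 m^3

Quoted intermediates are rounded. All working math runs at exact precision. Rounded just once: 4 significant digits.
Convert: Hardness H = 1.159 GPa = 1.159e+09 Pa.
Collected in SI base units: W = 37.93 N, H = 1.159e+09 Pa, K = 7.969e-05.
Wear volume V = K·W·L/H = 7.969e-05 · 37.93 · 170.9 / 1.159e+09 = 4.457e-10 m³.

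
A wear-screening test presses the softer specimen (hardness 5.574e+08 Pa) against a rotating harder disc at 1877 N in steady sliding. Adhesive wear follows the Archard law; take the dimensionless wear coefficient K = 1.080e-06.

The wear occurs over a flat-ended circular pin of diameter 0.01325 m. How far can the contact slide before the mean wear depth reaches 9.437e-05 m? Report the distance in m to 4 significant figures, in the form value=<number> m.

value=3578 m

The intermediates are shown rounded; each operation maintains full float precision, and rounded just once, at four significant digits.
Convert: Contact area A = π·d²/4 = π·(0.01325 m)²/4 = 1.379e-04 m².
In SI base units: W = 1877 N, H = 5.574e+08 Pa, K = 1.080e-06.
Volume at the limit: V_lim = h_lim·A = 9.437e-05 · 1.379e-04 = 1.301e-08 m³.
Sliding life L = V_lim·H/(K·W) = 1.301e-08 · 5.574e+08 / (1.080e-06 · 1877) = 3578 m.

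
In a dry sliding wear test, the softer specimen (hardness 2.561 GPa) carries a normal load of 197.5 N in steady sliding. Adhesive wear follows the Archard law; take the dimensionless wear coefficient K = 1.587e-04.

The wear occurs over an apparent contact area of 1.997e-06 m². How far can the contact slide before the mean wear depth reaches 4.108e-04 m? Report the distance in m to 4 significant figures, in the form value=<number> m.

The computation keeps full float precision. Intermediates appear rounded — a lone final rounding to four significant digits.
Hardness H = 2.561 GPa = 2.561e+09 Pa.
SI base units throughout: W = 197.5 N, H = 2.561e+09 Pa, K = 1.587e-04.
Limit volume V_lim = h_lim·A = 4.108e-04 · 1.997e-06 = 8.204e-10 m³.
Sliding life L = V_lim·H/(K·W) = 8.204e-10 · 2.561e+09 / (1.587e-04 · 197.5) = 67.03 m.

value=67.03 m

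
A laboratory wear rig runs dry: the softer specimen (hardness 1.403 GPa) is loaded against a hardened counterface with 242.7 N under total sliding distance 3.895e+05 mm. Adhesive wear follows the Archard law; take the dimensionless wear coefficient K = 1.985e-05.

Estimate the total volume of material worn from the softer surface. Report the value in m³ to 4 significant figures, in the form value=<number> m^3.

value=1.337e-09 m^3

The algebra runs at exact precision, and the intermediates are shown rounded — a single final rounding, at 4 significant digits.
Convert: Distance L = 3.895e+05 mm = 389.5 m.
Convert: Hardness H = 1.403 GPa = 1.403e+09 Pa.
As SI base values: W = 242.7 N, H = 1.403e+09 Pa, K = 1.985e-05.
Worn volume V = K·W·L/H = 1.985e-05 · 242.7 · 389.5 / 1.403e+09 = 1.337e-09 m³.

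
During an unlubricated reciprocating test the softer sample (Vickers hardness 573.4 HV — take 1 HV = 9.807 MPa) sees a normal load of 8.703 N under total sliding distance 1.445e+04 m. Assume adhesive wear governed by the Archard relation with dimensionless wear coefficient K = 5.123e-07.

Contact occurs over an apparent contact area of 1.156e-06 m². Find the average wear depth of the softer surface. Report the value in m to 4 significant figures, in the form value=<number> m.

All working math maintains full float precision — intermediates are printed rounded — rounded once at the end to four significant figures.
Convert: Hardness H = 573.4 HV × 9.807 MPa/HV = 5623 MPa = 5.623e+09 Pa.
SI base units throughout: W = 8.703 N, H = 5.623e+09 Pa, K = 5.123e-07.
The Archard volume V = K·W·L/H = 5.123e-07 · 8.703 · 1.445e+04 / 5.623e+09 = 1.146e-11 m³.
Depth of wear h = V/A = 1.146e-11 / 1.156e-06 = 9.911e-06 m.

value=9.911e-06 m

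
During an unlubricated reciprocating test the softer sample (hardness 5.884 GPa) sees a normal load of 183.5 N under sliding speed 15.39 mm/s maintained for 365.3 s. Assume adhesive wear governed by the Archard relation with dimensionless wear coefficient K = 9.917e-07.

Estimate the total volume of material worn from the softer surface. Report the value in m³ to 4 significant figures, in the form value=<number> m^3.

value=1.739e-13 m^3

Intermediates are displayed rounded; the algebra keeps exact precision, and rounded just once to 4 significant figures.
Sliding speed v = 15.39 mm/s = 0.01539 m/s. Distance L = v·t = 0.01539 m/s × 365.3 s = 5.622 m.
Hardness H = 5.884 GPa = 5.884e+09 Pa.
Collected in SI base units: W = 183.5 N, H = 5.884e+09 Pa, K = 9.917e-07.
Volume removed: V = K·W·L/H = 9.917e-07 · 183.5 · 5.622 / 5.884e+09 = 1.739e-13 m³.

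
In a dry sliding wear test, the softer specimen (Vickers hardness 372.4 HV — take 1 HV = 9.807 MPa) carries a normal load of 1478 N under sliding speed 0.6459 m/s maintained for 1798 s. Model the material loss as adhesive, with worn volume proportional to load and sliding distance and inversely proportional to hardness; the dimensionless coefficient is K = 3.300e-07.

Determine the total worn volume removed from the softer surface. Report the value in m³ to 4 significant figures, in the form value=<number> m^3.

Printed values are rounded — all working math maintains exact precision, and a single final rounding, at 4 significant figures.
Distance L = v·t = 0.6459 m/s × 1798 s = 1161 m.
Hardness H = 372.4 HV × 9.807 MPa/HV = 3652 MPa = 3.652e+09 Pa.
SI base units throughout: W = 1478 N, H = 3.652e+09 Pa, K = 3.300e-07.
Worn volume V = K·W·L/H = 3.300e-07 · 1478 · 1161 / 3.652e+09 = 1.551e-10 m³.

value=1.551e-10 m^3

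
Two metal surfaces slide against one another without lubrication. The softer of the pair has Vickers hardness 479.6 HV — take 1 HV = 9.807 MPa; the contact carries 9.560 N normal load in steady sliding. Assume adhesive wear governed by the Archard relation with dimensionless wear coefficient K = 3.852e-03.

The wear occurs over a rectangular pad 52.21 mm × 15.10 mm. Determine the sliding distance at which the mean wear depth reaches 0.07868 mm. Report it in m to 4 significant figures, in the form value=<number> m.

The computation holds exact precision. Intermediate values appear rounded, and one last rounding to four significant digits.
Convert: Hardness H = 479.6 HV × 9.807 MPa/HV = 4703 MPa = 4.703e+09 Pa.
Convert: Pad sides 52.21 mm × 15.10 mm = 0.05221 m × 0.01510 m. Contact area A = 0.05221 m × 0.01510 m = 7.884e-04 m².
Convert: Depth limit h_lim = 0.07868 mm = 7.868e-05 m.
Collected in SI base units: W = 9.560 N, H = 4.703e+09 Pa, K = 3.852e-03.
Permissible volume V_lim = h_lim·A = 7.868e-05 · 7.884e-04 = 6.203e-08 m³.
Sliding life L = V_lim·H/(K·W) = 6.203e-08 · 4.703e+09 / (3.852e-03 · 9.560) = 7923 m.

value=7923 m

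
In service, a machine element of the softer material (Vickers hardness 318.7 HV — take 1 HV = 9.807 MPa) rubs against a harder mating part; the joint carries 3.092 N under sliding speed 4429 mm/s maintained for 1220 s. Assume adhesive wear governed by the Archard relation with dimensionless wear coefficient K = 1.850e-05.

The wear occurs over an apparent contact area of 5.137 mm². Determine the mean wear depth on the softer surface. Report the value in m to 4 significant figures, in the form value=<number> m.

Intermediate values appear rounded; the algebra carries exact precision. Rounded just once, at four significant digits.
Convert: Sliding speed v = 4429 mm/s = 4.429 m/s. Distance L = v·t = 4.429 m/s × 1220 s = 5403 m.
Convert: Hardness H = 318.7 HV × 9.807 MPa/HV = 3125 MPa = 3.125e+09 Pa.
Convert: Contact area A = 5.137 mm² = 5.137e-06 m².
As SI base values: W = 3.092 N, H = 3.125e+09 Pa, K = 1.850e-05.
Apply Archard: V = K·W·L/H = 1.850e-05 · 3.092 · 5403 / 3.125e+09 = 9.889e-11 m³.
Depth of wear h = V/A = 9.889e-11 / 5.137e-06 = 1.925e-05 m.

value=1.925e-05 m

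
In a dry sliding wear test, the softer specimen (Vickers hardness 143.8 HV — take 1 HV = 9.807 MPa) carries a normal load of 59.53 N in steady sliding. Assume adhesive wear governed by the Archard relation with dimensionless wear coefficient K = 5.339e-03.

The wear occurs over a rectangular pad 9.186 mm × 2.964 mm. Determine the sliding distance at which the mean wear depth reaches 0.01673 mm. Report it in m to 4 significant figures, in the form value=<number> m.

Intermediates are displayed rounded — all arithmetic maintains full float precision, and rounded just once to 4 significant digits.
Hardness H = 143.8 HV × 9.807 MPa/HV = 1410 MPa = 1.410e+09 Pa.
Pad sides 9.186 mm × 2.964 mm = 0.009186 m × 0.002964 m. Contact area A = 0.009186 m × 0.002964 m = 2.723e-05 m².
Depth limit h_lim = 0.01673 mm = 1.673e-05 m.
Restated in SI base units: W = 59.53 N, H = 1.410e+09 Pa, K = 5.339e-03.
Wearable volume V_lim = h_lim·A = 1.673e-05 · 2.723e-05 = 4.555e-10 m³.
Thus life L = V_lim·H/(K·W) = 4.555e-10 · 1.410e+09 / (5.339e-03 · 59.53) = 2.021 m.

value=2.021 m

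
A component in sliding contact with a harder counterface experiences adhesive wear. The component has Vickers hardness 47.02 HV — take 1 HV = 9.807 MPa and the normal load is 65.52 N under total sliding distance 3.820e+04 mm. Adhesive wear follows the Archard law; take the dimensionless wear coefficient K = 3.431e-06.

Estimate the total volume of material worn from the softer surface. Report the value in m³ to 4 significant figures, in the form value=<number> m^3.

value=1.862e-11 m^3

Intermediates are shown rounded, and each operation keeps full float precision, and one last rounding, at four significant digits.
Convert: Path length L = 3.820e+04 mm = 38.20 m.
Convert: Hardness H = 47.02 HV × 9.807 MPa/HV = 461.1 MPa = 4.611e+08 Pa.
As SI base values: W = 65.52 N, H = 4.611e+08 Pa, K = 3.431e-06.
The Archard volume V = K·W·L/H = 3.431e-06 · 65.52 · 38.20 / 4.611e+08 = 1.862e-11 m³.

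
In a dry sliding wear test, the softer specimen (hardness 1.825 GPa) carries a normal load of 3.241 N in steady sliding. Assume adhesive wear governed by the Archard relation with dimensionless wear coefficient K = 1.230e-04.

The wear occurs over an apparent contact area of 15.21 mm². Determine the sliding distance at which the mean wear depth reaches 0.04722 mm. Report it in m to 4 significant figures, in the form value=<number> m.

The computation keeps full precision, and intermediates are printed rounded, and a single final rounding, at 4 significant figures.
Hardness H = 1.825 GPa = 1.825e+09 Pa.
Contact area A = 15.21 mm² = 1.521e-05 m².
Depth limit h_lim = 0.04722 mm = 4.722e-05 m.
SI base units throughout: W = 3.241 N, H = 1.825e+09 Pa, K = 1.230e-04.
Permissible volume V_lim = h_lim·A = 4.722e-05 · 1.521e-05 = 7.182e-10 m³.
Life L = V_lim·H/(K·W) = 7.182e-10 · 1.825e+09 / (1.230e-04 · 3.241) = 3288 m.

value=3288 m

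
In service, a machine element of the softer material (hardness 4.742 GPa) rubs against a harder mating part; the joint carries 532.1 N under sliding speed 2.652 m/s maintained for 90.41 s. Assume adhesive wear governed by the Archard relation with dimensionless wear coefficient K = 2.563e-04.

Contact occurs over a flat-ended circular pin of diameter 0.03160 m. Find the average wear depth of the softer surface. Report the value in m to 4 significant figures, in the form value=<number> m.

Shown intermediates are rounded. Every step maintains exact precision — rounded once at the end to four significant figures.
Convert: Path length L = v·t = 2.652 m/s × 90.41 s = 239.8 m.
Convert: Hardness H = 4.742 GPa = 4.742e+09 Pa.
Convert: Contact area A = π·d²/4 = π·(0.03160 m)²/4 = 7.843e-04 m².
As SI base values: W = 532.1 N, H = 4.742e+09 Pa, K = 2.563e-04.
Archard relation: V = K·W·L/H = 2.563e-04 · 532.1 · 239.8 / 4.742e+09 = 6.896e-09 m³.
Mean wear depth h = V/A = 6.896e-09 / 7.843e-04 = 8.792e-06 m.

value=8.792e-06 m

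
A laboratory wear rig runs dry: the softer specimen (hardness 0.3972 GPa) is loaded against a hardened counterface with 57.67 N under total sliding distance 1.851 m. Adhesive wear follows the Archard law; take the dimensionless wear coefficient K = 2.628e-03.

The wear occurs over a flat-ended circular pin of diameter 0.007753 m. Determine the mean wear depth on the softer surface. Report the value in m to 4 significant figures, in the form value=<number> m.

Shown intermediates are rounded; the computation keeps full float precision. Rounded just once: four significant digits.
Hardness H = 0.3972 GPa = 3.972e+08 Pa.
Contact area A = π·d²/4 = π·(0.007753 m)²/4 = 4.721e-05 m².
As SI base values: W = 57.67 N, H = 3.972e+08 Pa, K = 2.628e-03.
Worn volume V = K·W·L/H = 2.628e-03 · 57.67 · 1.851 / 3.972e+08 = 7.063e-10 m³.
Average depth h = V/A = 7.063e-10 / 4.721e-05 = 1.496e-05 m.

value=1.496e-05 m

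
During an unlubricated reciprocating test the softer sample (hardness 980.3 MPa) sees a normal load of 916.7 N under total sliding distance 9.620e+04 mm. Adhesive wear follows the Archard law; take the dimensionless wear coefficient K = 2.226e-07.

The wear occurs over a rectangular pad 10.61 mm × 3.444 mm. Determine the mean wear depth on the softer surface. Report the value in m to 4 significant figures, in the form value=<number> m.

value=5.480e-07 m

Intermediate values are shown rounded, and the algebra holds full precision; one final rounding, at four significant digits.
Convert: Distance L = 9.620e+04 mm = 96.20 m.
Convert: Hardness H = 980.3 MPa = 9.803e+08 Pa.
Convert: Pad sides 10.61 mm × 3.444 mm = 0.01061 m × 0.003444 m. Contact area A = 0.01061 m × 0.003444 m = 3.654e-05 m².
In SI base units: W = 916.7 N, H = 9.803e+08 Pa, K = 2.226e-07.
Worn volume V = K·W·L/H = 2.226e-07 · 916.7 · 96.20 / 9.803e+08 = 2.002e-11 m³.
Depth of wear h = V/A = 2.002e-11 / 3.654e-05 = 5.480e-07 m.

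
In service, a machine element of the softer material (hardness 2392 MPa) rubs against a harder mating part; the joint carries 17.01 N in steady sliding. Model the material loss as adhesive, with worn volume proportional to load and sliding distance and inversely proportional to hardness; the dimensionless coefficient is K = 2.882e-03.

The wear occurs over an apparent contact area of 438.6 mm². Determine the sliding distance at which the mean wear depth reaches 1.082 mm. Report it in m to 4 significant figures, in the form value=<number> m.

Every step runs at full precision, and the intermediates are displayed rounded — a lone final rounding: four significant figures.
Hardness H = 2392 MPa = 2.392e+09 Pa.
Contact area A = 438.6 mm² = 4.386e-04 m².
Depth limit h_lim = 1.082 mm = 0.001082 m.
In SI base units: W = 17.01 N, H = 2.392e+09 Pa, K = 2.882e-03.
Permissible volume V_lim = h_lim·A = 0.001082 · 4.386e-04 = 4.746e-07 m³.
Inverting, life L = V_lim·H/(K·W) = 4.746e-07 · 2.392e+09 / (2.882e-03 · 17.01) = 2.316e+04 m.

value=2.316e+04 m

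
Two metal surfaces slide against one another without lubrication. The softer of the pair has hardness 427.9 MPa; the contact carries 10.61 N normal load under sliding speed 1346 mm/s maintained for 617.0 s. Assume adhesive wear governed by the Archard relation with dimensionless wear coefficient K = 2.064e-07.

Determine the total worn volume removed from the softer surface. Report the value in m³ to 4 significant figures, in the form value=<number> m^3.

value=4.250e-12 m^3

Intermediate values are shown rounded. All working math carries full precision. Rounded just once, at four significant figures.
Convert: Sliding speed v = 1346 mm/s = 1.346 m/s. Distance covered L = v·t = 1.346 m/s × 617.0 s = 830.5 m.
Convert: Hardness H = 427.9 MPa = 4.279e+08 Pa.
Working in SI base units: W = 10.61 N, H = 4.279e+08 Pa, K = 2.064e-07.
Archard volume V = K·W·L/H = 2.064e-07 · 10.61 · 830.5 / 4.279e+08 = 4.250e-12 m³.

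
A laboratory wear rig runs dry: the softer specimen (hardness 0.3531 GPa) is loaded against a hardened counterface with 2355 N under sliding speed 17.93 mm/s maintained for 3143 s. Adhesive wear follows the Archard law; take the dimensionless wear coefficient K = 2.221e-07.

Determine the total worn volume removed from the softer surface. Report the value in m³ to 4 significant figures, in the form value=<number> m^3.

All working math carries exact precision; intermediates are displayed rounded — one last rounding: 4 significant figures.
Convert: Sliding speed v = 17.93 mm/s = 0.01793 m/s. Path length L = v·t = 0.01793 m/s × 3143 s = 56.35 m.
Convert: Hardness H = 0.3531 GPa = 3.531e+08 Pa.
Collected in SI base units: W = 2355 N, H = 3.531e+08 Pa, K = 2.221e-07.
Archard relation: V = K·W·L/H = 2.221e-07 · 2355 · 56.35 / 3.531e+08 = 8.348e-11 m³.

value=8.348e-11 m^3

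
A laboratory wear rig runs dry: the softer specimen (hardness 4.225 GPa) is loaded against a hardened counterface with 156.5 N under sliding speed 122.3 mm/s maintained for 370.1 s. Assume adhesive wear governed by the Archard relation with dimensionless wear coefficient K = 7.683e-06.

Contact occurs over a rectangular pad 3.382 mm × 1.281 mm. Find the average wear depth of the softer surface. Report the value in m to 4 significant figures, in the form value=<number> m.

value=2.973e-06 m

Intermediates are displayed rounded, and every step runs at exact precision — one last rounding: four significant figures.
Sliding speed v = 122.3 mm/s = 0.1223 m/s. The distance L = v·t = 0.1223 m/s × 370.1 s = 45.26 m.
Hardness H = 4.225 GPa = 4.225e+09 Pa.
Pad sides 3.382 mm × 1.281 mm = 0.003382 m × 0.001281 m. Contact area A = 0.003382 m × 0.001281 m = 4.332e-06 m².
As SI base values: W = 156.5 N, H = 4.225e+09 Pa, K = 7.683e-06.
Apply Archard: V = K·W·L/H = 7.683e-06 · 156.5 · 45.26 / 4.225e+09 = 1.288e-11 m³.
Mean wear depth h = V/A = 1.288e-11 / 4.332e-06 = 2.973e-06 m.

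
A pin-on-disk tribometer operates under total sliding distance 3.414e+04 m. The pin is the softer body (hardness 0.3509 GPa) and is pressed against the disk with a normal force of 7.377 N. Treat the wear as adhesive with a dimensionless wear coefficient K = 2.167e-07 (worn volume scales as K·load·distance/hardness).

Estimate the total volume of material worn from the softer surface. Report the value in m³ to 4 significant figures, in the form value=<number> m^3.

value=1.555e-10 m^3

The intermediates are shown rounded; the computation runs at full float precision — rounded once at the end to 4 significant figures.
Hardness H = 0.3509 GPa = 3.509e+08 Pa.
Collected in SI base units: W = 7.377 N, H = 3.509e+08 Pa, K = 2.167e-07.
By Archard's law, V = K·W·L/H = 2.167e-07 · 7.377 · 3.414e+04 / 3.509e+08 = 1.555e-10 m³.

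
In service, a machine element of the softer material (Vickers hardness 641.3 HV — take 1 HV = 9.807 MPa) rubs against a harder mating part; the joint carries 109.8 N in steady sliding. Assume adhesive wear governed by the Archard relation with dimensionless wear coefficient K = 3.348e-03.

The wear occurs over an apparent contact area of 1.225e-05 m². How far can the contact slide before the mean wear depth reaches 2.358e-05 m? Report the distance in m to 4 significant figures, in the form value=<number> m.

value=4.942 m

Displayed values are rounded — every step runs at exact precision; one final rounding, at four significant figures.
Convert: Hardness H = 641.3 HV × 9.807 MPa/HV = 6289 MPa = 6.289e+09 Pa.
In SI base units, W = 109.8 N, H = 6.289e+09 Pa, K = 3.348e-03.
At the depth limit, V_lim = h_lim·A = 2.358e-05 · 1.225e-05 = 2.889e-10 m³.
So the life L = V_lim·H/(K·W) = 2.889e-10 · 6.289e+09 / (3.348e-03 · 109.8) = 4.942 m.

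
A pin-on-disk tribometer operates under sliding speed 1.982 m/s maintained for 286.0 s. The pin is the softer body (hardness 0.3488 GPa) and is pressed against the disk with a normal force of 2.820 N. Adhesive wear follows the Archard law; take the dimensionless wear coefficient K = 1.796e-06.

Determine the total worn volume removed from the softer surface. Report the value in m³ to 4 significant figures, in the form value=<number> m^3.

value=8.231e-12 m^3

Intermediates appear rounded, and the algebra keeps exact precision, and one final rounding, at 4 significant figures.
Convert: Distance covered L = v·t = 1.982 m/s × 286.0 s = 566.9 m.
Convert: Hardness H = 0.3488 GPa = 3.488e+08 Pa.
In SI base units: W = 2.820 N, H = 3.488e+08 Pa, K = 1.796e-06.
The Archard volume V = K·W·L/H = 1.796e-06 · 2.820 · 566.9 / 3.488e+08 = 8.231e-12 m³.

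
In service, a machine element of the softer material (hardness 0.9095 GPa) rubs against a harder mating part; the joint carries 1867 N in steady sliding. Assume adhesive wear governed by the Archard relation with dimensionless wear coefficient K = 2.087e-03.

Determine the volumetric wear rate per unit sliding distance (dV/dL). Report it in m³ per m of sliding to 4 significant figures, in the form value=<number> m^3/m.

value=4.284e-09 m^3/m

All working math carries full float precision — shown intermediates are rounded; a lone final rounding to four significant figures.
Convert: Hardness H = 0.9095 GPa = 9.095e+08 Pa.
Collected in SI base units: W = 1867 N, H = 9.095e+08 Pa, K = 2.087e-03.
The wear rate dV/dL = K·W/H (independent of L): 2.087e-03 · 1867 / 9.095e+08 = 4.284e-09 m³/m.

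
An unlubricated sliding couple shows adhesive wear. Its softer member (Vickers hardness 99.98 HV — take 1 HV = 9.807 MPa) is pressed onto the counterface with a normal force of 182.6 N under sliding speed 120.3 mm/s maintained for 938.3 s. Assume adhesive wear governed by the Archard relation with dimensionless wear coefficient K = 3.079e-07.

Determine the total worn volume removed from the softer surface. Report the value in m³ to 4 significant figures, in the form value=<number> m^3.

All arithmetic holds full precision. Displayed values are rounded. Rounded once at the end to four significant digits.
Sliding speed v = 120.3 mm/s = 0.1203 m/s. Sliding distance L = v·t = 0.1203 m/s × 938.3 s = 112.9 m.
Hardness H = 99.98 HV × 9.807 MPa/HV = 980.5 MPa = 9.805e+08 Pa.
Expressed in SI base units: W = 182.6 N, H = 9.805e+08 Pa, K = 3.079e-07.
Archard volume V = K·W·L/H = 3.079e-07 · 182.6 · 112.9 / 9.805e+08 = 6.472e-12 m³.

value=6.472e-12 m^3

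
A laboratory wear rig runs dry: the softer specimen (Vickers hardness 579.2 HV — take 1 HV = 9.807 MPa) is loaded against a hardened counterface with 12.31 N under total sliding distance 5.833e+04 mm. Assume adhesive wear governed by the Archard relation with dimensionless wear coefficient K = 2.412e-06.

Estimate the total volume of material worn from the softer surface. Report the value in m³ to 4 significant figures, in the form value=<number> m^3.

Intermediate values appear rounded. The computation runs at exact precision; rounded just once to four significant digits.
Convert: Path length L = 5.833e+04 mm = 58.33 m.
Convert: Hardness H = 579.2 HV × 9.807 MPa/HV = 5680 MPa = 5.680e+09 Pa.
Working in SI base units: W = 12.31 N, H = 5.680e+09 Pa, K = 2.412e-06.
By Archard's law, V = K·W·L/H = 2.412e-06 · 12.31 · 58.33 / 5.680e+09 = 3.049e-13 m³.

value=3.049e-13 m^3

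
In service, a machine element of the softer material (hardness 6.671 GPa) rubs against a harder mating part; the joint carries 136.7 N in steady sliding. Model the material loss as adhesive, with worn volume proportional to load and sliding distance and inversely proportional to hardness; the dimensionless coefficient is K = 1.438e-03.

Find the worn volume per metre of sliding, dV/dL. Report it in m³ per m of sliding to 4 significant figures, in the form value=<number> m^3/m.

The computation maintains exact precision. Displayed values are rounded, and a lone final rounding, at four significant figures.
Convert: Hardness H = 6.671 GPa = 6.671e+09 Pa.
Working in SI base units: W = 136.7 N, H = 6.671e+09 Pa, K = 1.438e-03.
Sliding wear rate dV/dL = K·W/H, so: 1.438e-03 · 136.7 / 6.671e+09 = 2.947e-11 m³/m.

value=2.947e-11 m^3/m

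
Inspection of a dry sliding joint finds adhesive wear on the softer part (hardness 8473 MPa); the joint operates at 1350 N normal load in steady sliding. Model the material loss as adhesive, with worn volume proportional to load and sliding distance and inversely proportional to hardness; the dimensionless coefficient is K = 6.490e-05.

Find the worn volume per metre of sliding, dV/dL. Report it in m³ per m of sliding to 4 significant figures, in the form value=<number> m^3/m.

value=1.034e-11 m^3/m

Intermediate values are displayed rounded. All working math holds full precision; rounded just once, at four significant digits.
Hardness H = 8473 MPa = 8.473e+09 Pa.
As SI base values: W = 1350 N, H = 8.473e+09 Pa, K = 6.490e-05.
Sliding wear rate dV/dL = K·W/H, per unit distance: 6.490e-05 · 1350 / 8.473e+09 = 1.034e-11 m³/m.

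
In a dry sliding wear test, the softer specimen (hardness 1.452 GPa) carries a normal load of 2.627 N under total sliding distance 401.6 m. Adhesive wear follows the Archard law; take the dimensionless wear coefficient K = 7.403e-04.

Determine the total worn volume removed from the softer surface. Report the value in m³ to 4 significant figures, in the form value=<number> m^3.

Each operation keeps full float precision — intermediates are printed rounded; rounded once at the end, at 4 significant figures.
Hardness H = 1.452 GPa = 1.452e+09 Pa.
As SI base values: W = 2.627 N, H = 1.452e+09 Pa, K = 7.403e-04.
By Archard's law, V = K·W·L/H = 7.403e-04 · 2.627 · 401.6 / 1.452e+09 = 5.379e-10 m³.

value=5.379e-10 m^3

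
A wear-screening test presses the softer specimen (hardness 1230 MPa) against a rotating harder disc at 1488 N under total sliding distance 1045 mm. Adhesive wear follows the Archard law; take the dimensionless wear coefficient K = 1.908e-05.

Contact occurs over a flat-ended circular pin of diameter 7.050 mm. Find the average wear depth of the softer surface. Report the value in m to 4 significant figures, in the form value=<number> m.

Intermediates appear rounded — the computation keeps full precision; a single final rounding: 4 significant figures.
Convert: Sliding distance L = 1045 mm = 1.045 m.
Convert: Hardness H = 1230 MPa = 1.230e+09 Pa.
Convert: Pin diameter d = 7.050 mm = 0.007050 m. Contact area A = π·d²/4 = π·(0.007050 m)²/4 = 3.904e-05 m².
Collected in SI base units: W = 1488 N, H = 1.230e+09 Pa, K = 1.908e-05.
Volume removed: V = K·W·L/H = 1.908e-05 · 1488 · 1.045 / 1.230e+09 = 2.412e-11 m³.
Depth of wear h = V/A = 2.412e-11 / 3.904e-05 = 6.179e-07 m.

value=6.179e-07 m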